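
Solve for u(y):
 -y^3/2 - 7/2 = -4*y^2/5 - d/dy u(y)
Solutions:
 u(y) = C1 + y^4/8 - 4*y^3/15 + 7*y/2


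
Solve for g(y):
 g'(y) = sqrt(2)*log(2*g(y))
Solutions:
 -sqrt(2)*Integral(1/(log(_y) + log(2)), (_y, g(y)))/2 = C1 - y


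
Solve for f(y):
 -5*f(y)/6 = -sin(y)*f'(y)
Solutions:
 f(y) = C1*(cos(y) - 1)^(5/12)/(cos(y) + 1)^(5/12)


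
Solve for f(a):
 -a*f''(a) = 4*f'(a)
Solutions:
 f(a) = C1 + C2/a^3


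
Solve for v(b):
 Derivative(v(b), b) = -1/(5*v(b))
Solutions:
 v(b) = -sqrt(C1 - 10*b)/5
 v(b) = sqrt(C1 - 10*b)/5


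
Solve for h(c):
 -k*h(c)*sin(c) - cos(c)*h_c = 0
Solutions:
 h(c) = C1*exp(k*log(cos(c)))


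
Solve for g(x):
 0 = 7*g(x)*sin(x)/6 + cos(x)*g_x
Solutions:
 g(x) = C1*cos(x)^(7/6)


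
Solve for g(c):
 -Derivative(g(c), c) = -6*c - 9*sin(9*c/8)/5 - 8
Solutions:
 g(c) = C1 + 3*c^2 + 8*c - 8*cos(9*c/8)/5


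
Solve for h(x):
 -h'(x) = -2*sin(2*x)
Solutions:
 h(x) = C1 - cos(2*x)


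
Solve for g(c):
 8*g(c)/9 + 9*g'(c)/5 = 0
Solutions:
 g(c) = C1*exp(-40*c/81)


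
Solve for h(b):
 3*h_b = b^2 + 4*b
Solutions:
 h(b) = C1 + b^3/9 + 2*b^2/3


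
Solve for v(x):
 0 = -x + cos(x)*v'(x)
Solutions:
 v(x) = C1 + Integral(x/cos(x), x)


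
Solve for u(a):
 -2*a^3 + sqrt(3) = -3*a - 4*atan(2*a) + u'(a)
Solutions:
 u(a) = C1 - a^4/2 + 3*a^2/2 + 4*a*atan(2*a) + sqrt(3)*a - log(4*a^2 + 1)


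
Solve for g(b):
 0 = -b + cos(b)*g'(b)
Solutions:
 g(b) = C1 + Integral(b/cos(b), b)


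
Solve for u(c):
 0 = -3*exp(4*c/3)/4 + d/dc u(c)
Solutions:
 u(c) = C1 + 9*exp(4*c/3)/16


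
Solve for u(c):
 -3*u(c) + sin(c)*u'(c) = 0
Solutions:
 u(c) = C1*(cos(c) - 1)^(3/2)/(cos(c) + 1)^(3/2)


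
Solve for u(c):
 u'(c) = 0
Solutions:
 u(c) = C1


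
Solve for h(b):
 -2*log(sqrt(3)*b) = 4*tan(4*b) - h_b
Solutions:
 h(b) = C1 + 2*b*log(b) - 2*b + b*log(3) - log(cos(4*b))


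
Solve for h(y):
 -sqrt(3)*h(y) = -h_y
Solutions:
 h(y) = C1*exp(sqrt(3)*y)


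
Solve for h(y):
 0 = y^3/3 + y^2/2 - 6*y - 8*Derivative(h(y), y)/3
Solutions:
 h(y) = C1 + y^4/32 + y^3/16 - 9*y^2/8


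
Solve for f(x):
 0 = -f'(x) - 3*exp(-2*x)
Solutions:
 f(x) = C1 + 3*exp(-2*x)/2


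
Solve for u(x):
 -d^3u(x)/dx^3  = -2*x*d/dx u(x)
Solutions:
 u(x) = C1 + Integral(C2*airyai(2^(1/3)*x) + C3*airybi(2^(1/3)*x), x)


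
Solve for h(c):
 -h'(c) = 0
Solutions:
 h(c) = C1


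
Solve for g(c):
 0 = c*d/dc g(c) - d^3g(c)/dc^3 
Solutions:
 g(c) = C1 + Integral(C2*airyai(c) + C3*airybi(c), c)


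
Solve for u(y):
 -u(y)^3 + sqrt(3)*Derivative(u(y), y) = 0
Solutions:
 u(y) = -sqrt(6)*sqrt(-1/(C1 + sqrt(3)*y))/2
 u(y) = sqrt(6)*sqrt(-1/(C1 + sqrt(3)*y))/2


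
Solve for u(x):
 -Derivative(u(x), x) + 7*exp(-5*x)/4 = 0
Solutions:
 u(x) = C1 - 7*exp(-5*x)/20


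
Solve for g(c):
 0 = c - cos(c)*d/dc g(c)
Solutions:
 g(c) = C1 + Integral(c/cos(c), c)


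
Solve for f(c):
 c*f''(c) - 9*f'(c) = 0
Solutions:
 f(c) = C1 + C2*c^10


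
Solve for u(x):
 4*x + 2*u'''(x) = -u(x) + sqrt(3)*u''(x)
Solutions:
 u(x) = C1*exp(x*(3^(2/3)/(-sqrt(3) + sqrt(-3 + (18 - sqrt(3))^2) + 18)^(1/3) + 2*sqrt(3) + 3^(1/3)*(-sqrt(3) + sqrt(-3 + (18 - sqrt(3))^2) + 18)^(1/3))/12)*sin(3^(1/6)*x*(-3^(2/3)*(-sqrt(3) + sqrt(-3 + (18 - sqrt(3))^2) + 18)^(1/3) + 3/(-sqrt(3) + sqrt(-3 + (18 - sqrt(3))^2) + 18)^(1/3))/12) + C2*exp(x*(3^(2/3)/(-sqrt(3) + sqrt(-3 + (18 - sqrt(3))^2) + 18)^(1/3) + 2*sqrt(3) + 3^(1/3)*(-sqrt(3) + sqrt(-3 + (18 - sqrt(3))^2) + 18)^(1/3))/12)*cos(3^(1/6)*x*(-3^(2/3)*(-sqrt(3) + sqrt(-3 + (18 - sqrt(3))^2) + 18)^(1/3) + 3/(-sqrt(3) + sqrt(-3 + (18 - sqrt(3))^2) + 18)^(1/3))/12) + C3*exp(x*(-3^(1/3)*(-sqrt(3) + sqrt(-3 + (18 - sqrt(3))^2) + 18)^(1/3) - 3^(2/3)/(-sqrt(3) + sqrt(-3 + (18 - sqrt(3))^2) + 18)^(1/3) + sqrt(3))/6) - 4*x


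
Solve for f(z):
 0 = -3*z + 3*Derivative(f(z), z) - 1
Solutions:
 f(z) = C1 + z^2/2 + z/3


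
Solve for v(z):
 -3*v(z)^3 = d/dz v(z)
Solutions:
 v(z) = -sqrt(2)*sqrt(-1/(C1 - 3*z))/2
 v(z) = sqrt(2)*sqrt(-1/(C1 - 3*z))/2


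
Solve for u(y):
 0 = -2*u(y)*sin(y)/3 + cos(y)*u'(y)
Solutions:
 u(y) = C1/cos(y)^(2/3)


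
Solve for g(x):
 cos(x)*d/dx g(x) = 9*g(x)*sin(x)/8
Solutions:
 g(x) = C1/cos(x)^(9/8)


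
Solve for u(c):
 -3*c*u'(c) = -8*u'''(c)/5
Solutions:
 u(c) = C1 + Integral(C2*airyai(15^(1/3)*c/2) + C3*airybi(15^(1/3)*c/2), c)


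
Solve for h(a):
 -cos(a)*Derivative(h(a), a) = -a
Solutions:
 h(a) = C1 + Integral(a/cos(a), a)


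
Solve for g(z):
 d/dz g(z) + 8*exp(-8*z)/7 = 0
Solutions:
 g(z) = C1 + exp(-8*z)/7


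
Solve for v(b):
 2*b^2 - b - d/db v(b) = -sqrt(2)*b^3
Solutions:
 v(b) = C1 + sqrt(2)*b^4/4 + 2*b^3/3 - b^2/2


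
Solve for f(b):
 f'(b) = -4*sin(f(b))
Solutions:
 f(b) = -acos((-C1 - exp(8*b))/(C1 - exp(8*b))) + 2*pi
 f(b) = acos((-C1 - exp(8*b))/(C1 - exp(8*b)))


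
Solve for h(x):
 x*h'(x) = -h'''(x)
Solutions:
 h(x) = C1 + Integral(C2*airyai(-x) + C3*airybi(-x), x)


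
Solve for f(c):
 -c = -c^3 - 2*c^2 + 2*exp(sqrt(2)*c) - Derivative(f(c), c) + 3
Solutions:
 f(c) = C1 - c^4/4 - 2*c^3/3 + c^2/2 + 3*c + sqrt(2)*exp(sqrt(2)*c)


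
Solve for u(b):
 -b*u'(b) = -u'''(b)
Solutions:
 u(b) = C1 + Integral(C2*airyai(b) + C3*airybi(b), b)


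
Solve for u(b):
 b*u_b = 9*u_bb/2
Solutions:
 u(b) = C1 + C2*erfi(b/3)


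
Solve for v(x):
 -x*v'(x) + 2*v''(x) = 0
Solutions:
 v(x) = C1 + C2*erfi(x/2)


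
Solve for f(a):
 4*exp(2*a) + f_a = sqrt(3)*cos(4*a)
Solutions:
 f(a) = C1 - 2*exp(2*a) + sqrt(3)*sin(4*a)/4


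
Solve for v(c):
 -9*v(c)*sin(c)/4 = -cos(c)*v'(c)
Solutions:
 v(c) = C1/cos(c)^(9/4)


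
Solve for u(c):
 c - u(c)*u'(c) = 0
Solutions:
 u(c) = -sqrt(C1 + c^2)
 u(c) = sqrt(C1 + c^2)


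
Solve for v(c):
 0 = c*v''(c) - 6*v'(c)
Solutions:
 v(c) = C1 + C2*c^7


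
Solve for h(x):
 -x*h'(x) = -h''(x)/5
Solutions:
 h(x) = C1 + C2*erfi(sqrt(10)*x/2)


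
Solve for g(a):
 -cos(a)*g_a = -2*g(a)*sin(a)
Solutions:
 g(a) = C1/cos(a)^2


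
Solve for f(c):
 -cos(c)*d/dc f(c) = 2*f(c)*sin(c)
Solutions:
 f(c) = C1*cos(c)^2


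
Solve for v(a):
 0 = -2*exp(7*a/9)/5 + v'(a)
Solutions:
 v(a) = C1 + 18*exp(7*a/9)/35


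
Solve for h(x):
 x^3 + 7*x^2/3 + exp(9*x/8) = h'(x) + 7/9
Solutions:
 h(x) = C1 + x^4/4 + 7*x^3/9 - 7*x/9 + 8*exp(9*x/8)/9


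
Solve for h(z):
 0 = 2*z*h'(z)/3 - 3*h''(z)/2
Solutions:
 h(z) = C1 + C2*erfi(sqrt(2)*z/3)


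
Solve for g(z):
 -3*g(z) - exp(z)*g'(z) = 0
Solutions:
 g(z) = C1*exp(3*exp(-z))


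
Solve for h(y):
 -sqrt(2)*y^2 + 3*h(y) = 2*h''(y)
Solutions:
 h(y) = C1*exp(-sqrt(6)*y/2) + C2*exp(sqrt(6)*y/2) + sqrt(2)*y^2/3 + 4*sqrt(2)/9


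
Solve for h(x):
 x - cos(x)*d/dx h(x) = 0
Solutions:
 h(x) = C1 + Integral(x/cos(x), x)


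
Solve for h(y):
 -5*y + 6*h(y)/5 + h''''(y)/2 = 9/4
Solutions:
 h(y) = 25*y/6 + (C1*sin(3^(1/4)*5^(3/4)*y/5) + C2*cos(3^(1/4)*5^(3/4)*y/5))*exp(-3^(1/4)*5^(3/4)*y/5) + (C3*sin(3^(1/4)*5^(3/4)*y/5) + C4*cos(3^(1/4)*5^(3/4)*y/5))*exp(3^(1/4)*5^(3/4)*y/5) + 15/8


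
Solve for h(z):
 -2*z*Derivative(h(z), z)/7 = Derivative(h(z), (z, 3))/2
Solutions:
 h(z) = C1 + Integral(C2*airyai(-14^(2/3)*z/7) + C3*airybi(-14^(2/3)*z/7), z)


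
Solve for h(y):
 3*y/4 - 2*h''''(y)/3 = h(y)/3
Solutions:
 h(y) = 9*y/4 + (C1*sin(2^(1/4)*y/2) + C2*cos(2^(1/4)*y/2))*exp(-2^(1/4)*y/2) + (C3*sin(2^(1/4)*y/2) + C4*cos(2^(1/4)*y/2))*exp(2^(1/4)*y/2)


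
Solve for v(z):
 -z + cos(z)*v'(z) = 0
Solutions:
 v(z) = C1 + Integral(z/cos(z), z)


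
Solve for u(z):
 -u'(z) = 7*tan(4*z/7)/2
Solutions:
 u(z) = C1 + 49*log(cos(4*z/7))/8


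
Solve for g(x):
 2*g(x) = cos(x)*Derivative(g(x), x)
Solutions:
 g(x) = C1*(sin(x) + 1)/(sin(x) - 1)


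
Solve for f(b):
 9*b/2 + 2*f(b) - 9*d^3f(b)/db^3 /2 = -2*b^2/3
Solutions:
 f(b) = C3*exp(2^(2/3)*3^(1/3)*b/3) - b^2/3 - 9*b/4 + (C1*sin(2^(2/3)*3^(5/6)*b/6) + C2*cos(2^(2/3)*3^(5/6)*b/6))*exp(-2^(2/3)*3^(1/3)*b/6)


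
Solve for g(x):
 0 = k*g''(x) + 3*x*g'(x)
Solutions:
 g(x) = C1 + C2*sqrt(k)*erf(sqrt(6)*x*sqrt(1/k)/2)


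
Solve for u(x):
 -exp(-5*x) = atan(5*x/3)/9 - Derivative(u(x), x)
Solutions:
 u(x) = C1 + x*atan(5*x/3)/9 - log(25*x^2 + 9)/30 - exp(-5*x)/5


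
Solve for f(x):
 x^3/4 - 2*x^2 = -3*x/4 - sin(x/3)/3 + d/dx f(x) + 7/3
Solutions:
 f(x) = C1 + x^4/16 - 2*x^3/3 + 3*x^2/8 - 7*x/3 - cos(x/3)


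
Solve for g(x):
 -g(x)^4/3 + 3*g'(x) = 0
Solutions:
 g(x) = 3^(1/3)*(-1/(C1 + x))^(1/3)
 g(x) = (-1/(C1 + x))^(1/3)*(-3^(1/3) - 3^(5/6)*I)/2
 g(x) = (-1/(C1 + x))^(1/3)*(-3^(1/3) + 3^(5/6)*I)/2


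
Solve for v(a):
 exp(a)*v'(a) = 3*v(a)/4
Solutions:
 v(a) = C1*exp(-3*exp(-a)/4)


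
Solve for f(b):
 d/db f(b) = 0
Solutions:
 f(b) = C1


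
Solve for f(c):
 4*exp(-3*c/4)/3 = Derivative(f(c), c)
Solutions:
 f(c) = C1 - 16*exp(-3*c/4)/9


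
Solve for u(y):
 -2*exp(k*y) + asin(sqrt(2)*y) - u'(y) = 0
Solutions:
 u(y) = C1 + y*asin(sqrt(2)*y) + sqrt(2)*sqrt(1 - 2*y^2)/2 - 2*Piecewise((exp(k*y)/k, Ne(k, 0)), (y, True))


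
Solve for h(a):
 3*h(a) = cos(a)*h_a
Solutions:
 h(a) = C1*(sin(a) + 1)^(3/2)/(sin(a) - 1)^(3/2)


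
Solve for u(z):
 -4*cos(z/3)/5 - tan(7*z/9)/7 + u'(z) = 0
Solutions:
 u(z) = C1 - 9*log(cos(7*z/9))/49 + 12*sin(z/3)/5


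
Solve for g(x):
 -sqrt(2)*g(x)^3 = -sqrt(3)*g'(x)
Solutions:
 g(x) = -sqrt(6)*sqrt(-1/(C1 + sqrt(6)*x))/2
 g(x) = sqrt(6)*sqrt(-1/(C1 + sqrt(6)*x))/2


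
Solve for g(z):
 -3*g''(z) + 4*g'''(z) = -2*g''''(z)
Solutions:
 g(z) = C1 + C2*z + C3*exp(-z*(1 + sqrt(10)/2)) + C4*exp(z*(-1 + sqrt(10)/2))


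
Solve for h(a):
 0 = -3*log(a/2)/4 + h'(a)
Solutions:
 h(a) = C1 + 3*a*log(a)/4 - 3*a/4 - 3*a*log(2)/4


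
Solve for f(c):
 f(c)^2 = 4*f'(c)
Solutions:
 f(c) = -4/(C1 + c)


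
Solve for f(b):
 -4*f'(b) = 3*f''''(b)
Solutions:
 f(b) = C1 + C4*exp(-6^(2/3)*b/3) + (C2*sin(2^(2/3)*3^(1/6)*b/2) + C3*cos(2^(2/3)*3^(1/6)*b/2))*exp(6^(2/3)*b/6)


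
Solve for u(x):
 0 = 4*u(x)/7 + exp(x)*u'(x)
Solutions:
 u(x) = C1*exp(4*exp(-x)/7)


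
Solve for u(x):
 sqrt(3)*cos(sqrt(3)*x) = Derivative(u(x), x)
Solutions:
 u(x) = C1 + sin(sqrt(3)*x)


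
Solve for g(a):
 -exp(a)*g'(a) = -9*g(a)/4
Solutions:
 g(a) = C1*exp(-9*exp(-a)/4)


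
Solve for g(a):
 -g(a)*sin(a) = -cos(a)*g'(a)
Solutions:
 g(a) = C1/cos(a)


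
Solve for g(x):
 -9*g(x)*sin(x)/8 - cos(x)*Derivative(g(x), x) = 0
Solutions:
 g(x) = C1*cos(x)^(9/8)


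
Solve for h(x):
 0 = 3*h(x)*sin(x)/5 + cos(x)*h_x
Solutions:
 h(x) = C1*cos(x)^(3/5)


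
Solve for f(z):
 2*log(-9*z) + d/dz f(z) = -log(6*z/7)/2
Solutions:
 f(z) = C1 - 5*z*log(z)/2 + z*(-log(486) + log(42)/2 + 5/2 - 2*I*pi)


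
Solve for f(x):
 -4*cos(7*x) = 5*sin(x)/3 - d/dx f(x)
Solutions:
 f(x) = C1 + 4*sin(7*x)/7 - 5*cos(x)/3


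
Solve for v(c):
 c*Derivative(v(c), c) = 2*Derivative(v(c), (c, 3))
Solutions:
 v(c) = C1 + Integral(C2*airyai(2^(2/3)*c/2) + C3*airybi(2^(2/3)*c/2), c)


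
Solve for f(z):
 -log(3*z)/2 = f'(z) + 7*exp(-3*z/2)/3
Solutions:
 f(z) = C1 - z*log(z)/2 + z*(1 - log(3))/2 + 14*exp(-3*z/2)/9


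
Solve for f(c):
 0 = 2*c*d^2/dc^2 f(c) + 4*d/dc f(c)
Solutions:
 f(c) = C1 + C2/c


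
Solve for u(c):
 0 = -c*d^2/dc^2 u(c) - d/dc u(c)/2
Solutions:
 u(c) = C1 + C2*sqrt(c)


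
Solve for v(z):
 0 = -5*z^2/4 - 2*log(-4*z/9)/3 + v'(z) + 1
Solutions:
 v(z) = C1 + 5*z^3/12 + 2*z*log(-z)/3 + z*(-5 - 4*log(3) + 4*log(2))/3


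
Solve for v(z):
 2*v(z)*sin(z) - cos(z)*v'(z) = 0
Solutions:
 v(z) = C1/cos(z)^2


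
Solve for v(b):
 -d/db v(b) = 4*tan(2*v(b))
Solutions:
 v(b) = -asin(C1*exp(-8*b))/2 + pi/2
 v(b) = asin(C1*exp(-8*b))/2


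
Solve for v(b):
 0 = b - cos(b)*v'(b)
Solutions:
 v(b) = C1 + Integral(b/cos(b), b)


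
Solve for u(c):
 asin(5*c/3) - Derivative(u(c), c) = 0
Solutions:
 u(c) = C1 + c*asin(5*c/3) + sqrt(9 - 25*c^2)/5


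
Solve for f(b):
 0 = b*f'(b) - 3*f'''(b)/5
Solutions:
 f(b) = C1 + Integral(C2*airyai(3^(2/3)*5^(1/3)*b/3) + C3*airybi(3^(2/3)*5^(1/3)*b/3), b)


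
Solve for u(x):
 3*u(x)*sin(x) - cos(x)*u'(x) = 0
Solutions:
 u(x) = C1/cos(x)^3


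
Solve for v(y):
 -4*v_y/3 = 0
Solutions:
 v(y) = C1


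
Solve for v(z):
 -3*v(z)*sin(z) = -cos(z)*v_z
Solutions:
 v(z) = C1/cos(z)^3


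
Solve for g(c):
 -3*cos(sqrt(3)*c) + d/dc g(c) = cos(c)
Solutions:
 g(c) = C1 + sin(c) + sqrt(3)*sin(sqrt(3)*c)


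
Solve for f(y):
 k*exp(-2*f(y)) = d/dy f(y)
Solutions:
 f(y) = log(-sqrt(C1 + 2*k*y))
 f(y) = log(C1 + 2*k*y)/2


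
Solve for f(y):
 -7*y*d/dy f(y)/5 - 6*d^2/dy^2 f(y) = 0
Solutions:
 f(y) = C1 + C2*erf(sqrt(105)*y/30)


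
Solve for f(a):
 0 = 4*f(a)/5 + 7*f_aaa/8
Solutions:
 f(a) = C3*exp(-2*70^(2/3)*a/35) + (C1*sin(sqrt(3)*70^(2/3)*a/35) + C2*cos(sqrt(3)*70^(2/3)*a/35))*exp(70^(2/3)*a/35)


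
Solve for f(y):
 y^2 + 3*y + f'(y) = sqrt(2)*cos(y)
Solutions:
 f(y) = C1 - y^3/3 - 3*y^2/2 + sqrt(2)*sin(y)


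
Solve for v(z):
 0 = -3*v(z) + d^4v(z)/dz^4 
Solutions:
 v(z) = C1*exp(-3^(1/4)*z) + C2*exp(3^(1/4)*z) + C3*sin(3^(1/4)*z) + C4*cos(3^(1/4)*z)


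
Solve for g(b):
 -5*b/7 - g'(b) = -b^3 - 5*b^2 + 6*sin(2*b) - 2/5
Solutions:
 g(b) = C1 + b^4/4 + 5*b^3/3 - 5*b^2/14 + 2*b/5 + 3*cos(2*b)


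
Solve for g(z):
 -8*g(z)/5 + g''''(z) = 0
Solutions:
 g(z) = C1*exp(-10^(3/4)*z/5) + C2*exp(10^(3/4)*z/5) + C3*sin(10^(3/4)*z/5) + C4*cos(10^(3/4)*z/5)


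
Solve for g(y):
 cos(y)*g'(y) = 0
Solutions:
 g(y) = C1


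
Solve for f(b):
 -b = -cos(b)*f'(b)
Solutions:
 f(b) = C1 + Integral(b/cos(b), b)


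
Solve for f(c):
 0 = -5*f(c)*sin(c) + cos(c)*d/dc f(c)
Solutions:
 f(c) = C1/cos(c)^5


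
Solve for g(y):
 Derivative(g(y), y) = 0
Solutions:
 g(y) = C1


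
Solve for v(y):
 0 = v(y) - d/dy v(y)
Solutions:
 v(y) = C1*exp(y)


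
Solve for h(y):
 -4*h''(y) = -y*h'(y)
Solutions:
 h(y) = C1 + C2*erfi(sqrt(2)*y/4)


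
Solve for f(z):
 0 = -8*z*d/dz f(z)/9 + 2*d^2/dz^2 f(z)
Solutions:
 f(z) = C1 + C2*erfi(sqrt(2)*z/3)


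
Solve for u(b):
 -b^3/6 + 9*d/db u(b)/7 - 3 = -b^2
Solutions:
 u(b) = C1 + 7*b^4/216 - 7*b^3/27 + 7*b/3


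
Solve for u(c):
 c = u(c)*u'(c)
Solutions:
 u(c) = -sqrt(C1 + c^2)
 u(c) = sqrt(C1 + c^2)


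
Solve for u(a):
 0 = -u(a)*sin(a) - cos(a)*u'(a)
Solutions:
 u(a) = C1*cos(a)


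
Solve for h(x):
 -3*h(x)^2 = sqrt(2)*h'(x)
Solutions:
 h(x) = 2/(C1 + 3*sqrt(2)*x)


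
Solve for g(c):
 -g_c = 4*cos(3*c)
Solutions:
 g(c) = C1 - 4*sin(3*c)/3


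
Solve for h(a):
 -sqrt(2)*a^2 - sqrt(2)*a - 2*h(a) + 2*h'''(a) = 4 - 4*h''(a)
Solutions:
 h(a) = C1*exp(-a) + C2*exp(a*(-1 + sqrt(5))/2) + C3*exp(-a*(1 + sqrt(5))/2) - sqrt(2)*a^2/2 - sqrt(2)*a/2 - 2*sqrt(2) - 2


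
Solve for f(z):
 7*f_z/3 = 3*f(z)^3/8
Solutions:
 f(z) = -2*sqrt(7)*sqrt(-1/(C1 + 9*z))
 f(z) = 2*sqrt(7)*sqrt(-1/(C1 + 9*z))


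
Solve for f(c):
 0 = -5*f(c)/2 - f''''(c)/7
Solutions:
 f(c) = (C1*sin(70^(1/4)*c/2) + C2*cos(70^(1/4)*c/2))*exp(-70^(1/4)*c/2) + (C3*sin(70^(1/4)*c/2) + C4*cos(70^(1/4)*c/2))*exp(70^(1/4)*c/2)


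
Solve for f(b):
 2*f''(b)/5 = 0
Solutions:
 f(b) = C1 + C2*b


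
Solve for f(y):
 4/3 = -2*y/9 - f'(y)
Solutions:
 f(y) = C1 - y^2/9 - 4*y/3


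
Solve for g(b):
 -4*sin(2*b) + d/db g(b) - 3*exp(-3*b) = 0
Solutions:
 g(b) = C1 - 2*cos(2*b) - exp(-3*b)


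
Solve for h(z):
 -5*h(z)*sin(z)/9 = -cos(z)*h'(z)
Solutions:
 h(z) = C1/cos(z)^(5/9)


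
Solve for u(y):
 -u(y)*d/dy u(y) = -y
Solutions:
 u(y) = -sqrt(C1 + y^2)
 u(y) = sqrt(C1 + y^2)


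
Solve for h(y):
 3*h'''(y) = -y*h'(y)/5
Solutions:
 h(y) = C1 + Integral(C2*airyai(-15^(2/3)*y/15) + C3*airybi(-15^(2/3)*y/15), y)


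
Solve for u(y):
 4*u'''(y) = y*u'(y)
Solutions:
 u(y) = C1 + Integral(C2*airyai(2^(1/3)*y/2) + C3*airybi(2^(1/3)*y/2), y)


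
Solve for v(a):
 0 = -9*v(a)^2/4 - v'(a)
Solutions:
 v(a) = 4/(C1 + 9*a)


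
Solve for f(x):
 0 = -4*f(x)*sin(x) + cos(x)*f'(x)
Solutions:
 f(x) = C1/cos(x)^4


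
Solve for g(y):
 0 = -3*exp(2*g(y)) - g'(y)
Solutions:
 g(y) = log(-sqrt(-1/(C1 - 3*y))) - log(2)/2
 g(y) = log(-1/(C1 - 3*y))/2 - log(2)/2


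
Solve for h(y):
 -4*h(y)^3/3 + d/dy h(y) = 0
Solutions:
 h(y) = -sqrt(6)*sqrt(-1/(C1 + 4*y))/2
 h(y) = sqrt(6)*sqrt(-1/(C1 + 4*y))/2


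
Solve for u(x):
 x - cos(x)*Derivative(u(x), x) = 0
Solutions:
 u(x) = C1 + Integral(x/cos(x), x)


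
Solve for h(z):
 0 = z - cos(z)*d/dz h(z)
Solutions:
 h(z) = C1 + Integral(z/cos(z), z)


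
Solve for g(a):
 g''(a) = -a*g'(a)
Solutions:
 g(a) = C1 + C2*erf(sqrt(2)*a/2)


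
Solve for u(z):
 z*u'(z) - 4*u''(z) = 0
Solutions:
 u(z) = C1 + C2*erfi(sqrt(2)*z/4)


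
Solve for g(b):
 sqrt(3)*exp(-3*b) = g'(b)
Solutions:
 g(b) = C1 - sqrt(3)*exp(-3*b)/3


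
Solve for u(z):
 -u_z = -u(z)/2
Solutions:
 u(z) = C1*exp(z/2)


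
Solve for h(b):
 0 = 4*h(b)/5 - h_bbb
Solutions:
 h(b) = C3*exp(10^(2/3)*b/5) + (C1*sin(10^(2/3)*sqrt(3)*b/10) + C2*cos(10^(2/3)*sqrt(3)*b/10))*exp(-10^(2/3)*b/10)


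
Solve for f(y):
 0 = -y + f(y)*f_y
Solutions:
 f(y) = -sqrt(C1 + y^2)
 f(y) = sqrt(C1 + y^2)


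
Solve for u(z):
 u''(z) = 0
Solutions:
 u(z) = C1 + C2*z


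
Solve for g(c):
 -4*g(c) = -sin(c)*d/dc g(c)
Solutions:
 g(c) = C1*(cos(c)^2 - 2*cos(c) + 1)/(cos(c)^2 + 2*cos(c) + 1)


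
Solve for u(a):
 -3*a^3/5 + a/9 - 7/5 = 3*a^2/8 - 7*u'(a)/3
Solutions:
 u(a) = C1 + 9*a^4/140 + 3*a^3/56 - a^2/42 + 3*a/5


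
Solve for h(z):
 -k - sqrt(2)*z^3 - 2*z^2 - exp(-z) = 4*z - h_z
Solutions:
 h(z) = C1 + k*z + sqrt(2)*z^4/4 + 2*z^3/3 + 2*z^2 - exp(-z)


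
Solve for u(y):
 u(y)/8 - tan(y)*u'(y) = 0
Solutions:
 u(y) = C1*sin(y)^(1/8)


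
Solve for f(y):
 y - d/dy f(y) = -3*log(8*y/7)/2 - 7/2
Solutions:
 f(y) = C1 + y^2/2 + 3*y*log(y)/2 - 2*y*log(7) + y*log(14)/2 + 2*y + 4*y*log(2)


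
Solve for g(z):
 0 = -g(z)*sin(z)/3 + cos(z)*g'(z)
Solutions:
 g(z) = C1/cos(z)^(1/3)


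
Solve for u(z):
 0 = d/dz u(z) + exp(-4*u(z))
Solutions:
 u(z) = log(-I*(C1 - 4*z)^(1/4))
 u(z) = log(I*(C1 - 4*z)^(1/4))
 u(z) = log(-(C1 - 4*z)^(1/4))
 u(z) = log(C1 - 4*z)/4


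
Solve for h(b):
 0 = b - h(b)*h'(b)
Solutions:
 h(b) = -sqrt(C1 + b^2)
 h(b) = sqrt(C1 + b^2)


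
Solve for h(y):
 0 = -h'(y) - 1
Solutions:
 h(y) = C1 - y


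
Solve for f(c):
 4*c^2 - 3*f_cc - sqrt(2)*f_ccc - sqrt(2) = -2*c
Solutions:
 f(c) = C1 + C2*c + C3*exp(-3*sqrt(2)*c/2) + c^4/9 + c^3*(3 - 4*sqrt(2))/27 + c^2*(16 - 15*sqrt(2))/54


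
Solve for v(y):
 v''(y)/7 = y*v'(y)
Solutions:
 v(y) = C1 + C2*erfi(sqrt(14)*y/2)


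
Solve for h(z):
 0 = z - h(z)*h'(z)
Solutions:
 h(z) = -sqrt(C1 + z^2)
 h(z) = sqrt(C1 + z^2)


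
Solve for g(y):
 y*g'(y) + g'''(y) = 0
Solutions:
 g(y) = C1 + Integral(C2*airyai(-y) + C3*airybi(-y), y)


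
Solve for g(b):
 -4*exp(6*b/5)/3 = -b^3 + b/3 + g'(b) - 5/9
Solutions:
 g(b) = C1 + b^4/4 - b^2/6 + 5*b/9 - 10*exp(6*b/5)/9


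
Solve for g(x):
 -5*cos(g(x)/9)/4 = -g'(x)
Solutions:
 -5*x/4 - 9*log(sin(g(x)/9) - 1)/2 + 9*log(sin(g(x)/9) + 1)/2 = C1


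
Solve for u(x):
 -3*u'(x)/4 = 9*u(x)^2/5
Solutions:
 u(x) = 5/(C1 + 12*x)


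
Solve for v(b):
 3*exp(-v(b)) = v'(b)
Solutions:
 v(b) = log(C1 + 3*b)


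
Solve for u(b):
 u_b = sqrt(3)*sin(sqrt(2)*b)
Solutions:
 u(b) = C1 - sqrt(6)*cos(sqrt(2)*b)/2


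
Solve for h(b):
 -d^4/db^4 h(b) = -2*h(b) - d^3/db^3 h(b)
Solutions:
 h(b) = C1*exp(b*(-(17 + 3*sqrt(33))^(1/3) + 2/(17 + 3*sqrt(33))^(1/3) + 4)/6)*sin(sqrt(3)*b*(2/(17 + 3*sqrt(33))^(1/3) + (17 + 3*sqrt(33))^(1/3))/6) + C2*exp(b*(-(17 + 3*sqrt(33))^(1/3) + 2/(17 + 3*sqrt(33))^(1/3) + 4)/6)*cos(sqrt(3)*b*(2/(17 + 3*sqrt(33))^(1/3) + (17 + 3*sqrt(33))^(1/3))/6) + C3*exp(-b) + C4*exp(b*(-2/(17 + 3*sqrt(33))^(1/3) + 2 + (17 + 3*sqrt(33))^(1/3))/3)


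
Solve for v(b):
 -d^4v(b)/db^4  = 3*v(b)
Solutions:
 v(b) = (C1*sin(sqrt(2)*3^(1/4)*b/2) + C2*cos(sqrt(2)*3^(1/4)*b/2))*exp(-sqrt(2)*3^(1/4)*b/2) + (C3*sin(sqrt(2)*3^(1/4)*b/2) + C4*cos(sqrt(2)*3^(1/4)*b/2))*exp(sqrt(2)*3^(1/4)*b/2)


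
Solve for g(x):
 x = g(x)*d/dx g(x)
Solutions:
 g(x) = -sqrt(C1 + x^2)
 g(x) = sqrt(C1 + x^2)


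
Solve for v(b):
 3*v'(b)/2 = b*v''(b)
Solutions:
 v(b) = C1 + C2*b^(5/2)


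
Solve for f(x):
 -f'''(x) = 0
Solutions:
 f(x) = C1 + C2*x + C3*x^2


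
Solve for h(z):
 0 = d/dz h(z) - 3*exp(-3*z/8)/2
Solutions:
 h(z) = C1 - 4*exp(-3*z/8)


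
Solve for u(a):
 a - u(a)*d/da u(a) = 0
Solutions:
 u(a) = -sqrt(C1 + a^2)
 u(a) = sqrt(C1 + a^2)


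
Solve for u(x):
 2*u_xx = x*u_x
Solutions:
 u(x) = C1 + C2*erfi(x/2)


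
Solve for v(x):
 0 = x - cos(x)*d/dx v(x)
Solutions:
 v(x) = C1 + Integral(x/cos(x), x)


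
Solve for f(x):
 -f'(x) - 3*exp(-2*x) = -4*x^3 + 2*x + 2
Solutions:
 f(x) = C1 + x^4 - x^2 - 2*x + 3*exp(-2*x)/2


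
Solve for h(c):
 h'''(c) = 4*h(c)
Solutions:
 h(c) = C3*exp(2^(2/3)*c) + (C1*sin(2^(2/3)*sqrt(3)*c/2) + C2*cos(2^(2/3)*sqrt(3)*c/2))*exp(-2^(2/3)*c/2)


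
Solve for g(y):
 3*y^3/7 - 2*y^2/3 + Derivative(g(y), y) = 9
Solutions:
 g(y) = C1 - 3*y^4/28 + 2*y^3/9 + 9*y


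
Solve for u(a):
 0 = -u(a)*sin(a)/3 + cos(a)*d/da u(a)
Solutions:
 u(a) = C1/cos(a)^(1/3)


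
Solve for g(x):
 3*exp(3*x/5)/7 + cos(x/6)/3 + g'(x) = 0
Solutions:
 g(x) = C1 - 5*exp(3*x/5)/7 - 2*sin(x/6)


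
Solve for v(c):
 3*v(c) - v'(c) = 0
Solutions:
 v(c) = C1*exp(3*c)


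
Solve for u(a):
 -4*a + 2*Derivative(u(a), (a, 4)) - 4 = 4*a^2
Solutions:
 u(a) = C1 + C2*a + C3*a^2 + C4*a^3 + a^6/180 + a^5/60 + a^4/12


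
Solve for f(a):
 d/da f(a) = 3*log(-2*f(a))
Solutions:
 -Integral(1/(log(-_y) + log(2)), (_y, f(a)))/3 = C1 - a


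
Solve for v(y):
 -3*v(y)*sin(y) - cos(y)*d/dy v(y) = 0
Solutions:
 v(y) = C1*cos(y)^3


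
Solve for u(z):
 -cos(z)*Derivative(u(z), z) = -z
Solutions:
 u(z) = C1 + Integral(z/cos(z), z)


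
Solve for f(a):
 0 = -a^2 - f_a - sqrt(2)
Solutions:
 f(a) = C1 - a^3/3 - sqrt(2)*a


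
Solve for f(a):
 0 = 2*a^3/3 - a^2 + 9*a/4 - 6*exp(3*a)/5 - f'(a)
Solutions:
 f(a) = C1 + a^4/6 - a^3/3 + 9*a^2/8 - 2*exp(3*a)/5


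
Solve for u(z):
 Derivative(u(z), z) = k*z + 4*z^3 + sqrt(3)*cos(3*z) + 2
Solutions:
 u(z) = C1 + k*z^2/2 + z^4 + 2*z + sqrt(3)*sin(3*z)/3


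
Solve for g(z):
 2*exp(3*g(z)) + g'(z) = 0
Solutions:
 g(z) = log((-3^(2/3) - 3*3^(1/6)*I)*(1/(C1 + 2*z))^(1/3)/6)
 g(z) = log((-3^(2/3) + 3*3^(1/6)*I)*(1/(C1 + 2*z))^(1/3)/6)
 g(z) = log(1/(C1 + 6*z))/3


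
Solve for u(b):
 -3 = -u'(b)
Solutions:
 u(b) = C1 + 3*b


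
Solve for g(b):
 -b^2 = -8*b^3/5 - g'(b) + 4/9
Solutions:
 g(b) = C1 - 2*b^4/5 + b^3/3 + 4*b/9


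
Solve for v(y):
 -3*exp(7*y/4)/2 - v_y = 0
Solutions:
 v(y) = C1 - 6*exp(7*y/4)/7


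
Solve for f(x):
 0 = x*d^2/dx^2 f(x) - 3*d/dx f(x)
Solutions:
 f(x) = C1 + C2*x^4


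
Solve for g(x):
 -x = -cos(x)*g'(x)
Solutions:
 g(x) = C1 + Integral(x/cos(x), x)


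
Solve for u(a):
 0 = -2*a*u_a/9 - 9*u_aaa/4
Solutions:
 u(a) = C1 + Integral(C2*airyai(-2*3^(2/3)*a/9) + C3*airybi(-2*3^(2/3)*a/9), a)


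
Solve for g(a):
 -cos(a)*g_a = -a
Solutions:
 g(a) = C1 + Integral(a/cos(a), a)


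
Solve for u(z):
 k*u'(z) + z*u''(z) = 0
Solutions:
 u(z) = C1 + z^(1 - re(k))*(C2*sin(log(z)*Abs(im(k))) + C3*cos(log(z)*im(k)))


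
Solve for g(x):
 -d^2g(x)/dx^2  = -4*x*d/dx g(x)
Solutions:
 g(x) = C1 + C2*erfi(sqrt(2)*x)


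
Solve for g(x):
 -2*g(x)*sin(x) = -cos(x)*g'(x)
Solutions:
 g(x) = C1/cos(x)^2


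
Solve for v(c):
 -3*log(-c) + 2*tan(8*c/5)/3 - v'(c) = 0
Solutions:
 v(c) = C1 - 3*c*log(-c) + 3*c - 5*log(cos(8*c/5))/12


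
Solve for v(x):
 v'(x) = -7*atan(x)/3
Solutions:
 v(x) = C1 - 7*x*atan(x)/3 + 7*log(x^2 + 1)/6


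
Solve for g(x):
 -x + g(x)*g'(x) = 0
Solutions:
 g(x) = -sqrt(C1 + x^2)
 g(x) = sqrt(C1 + x^2)


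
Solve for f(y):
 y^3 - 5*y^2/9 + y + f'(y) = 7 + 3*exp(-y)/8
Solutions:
 f(y) = C1 - y^4/4 + 5*y^3/27 - y^2/2 + 7*y - 3*exp(-y)/8


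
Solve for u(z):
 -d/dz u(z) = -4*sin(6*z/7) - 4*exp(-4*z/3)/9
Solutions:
 u(z) = C1 - 14*cos(6*z/7)/3 - exp(-4*z/3)/3


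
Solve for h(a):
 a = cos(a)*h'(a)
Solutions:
 h(a) = C1 + Integral(a/cos(a), a)


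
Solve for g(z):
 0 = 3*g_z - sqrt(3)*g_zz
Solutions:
 g(z) = C1 + C2*exp(sqrt(3)*z)


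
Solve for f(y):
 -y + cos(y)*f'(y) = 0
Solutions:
 f(y) = C1 + Integral(y/cos(y), y)


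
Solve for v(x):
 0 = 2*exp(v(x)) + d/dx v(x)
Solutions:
 v(x) = log(1/(C1 + 2*x))


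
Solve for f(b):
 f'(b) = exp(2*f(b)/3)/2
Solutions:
 f(b) = 3*log(-sqrt(-1/(C1 + b))) + 3*log(3)/2
 f(b) = 3*log(-1/(C1 + b))/2 + 3*log(3)/2


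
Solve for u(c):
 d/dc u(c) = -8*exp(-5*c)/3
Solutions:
 u(c) = C1 + 8*exp(-5*c)/15


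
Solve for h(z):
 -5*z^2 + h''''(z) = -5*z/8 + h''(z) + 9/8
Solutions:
 h(z) = C1 + C2*z + C3*exp(-z) + C4*exp(z) - 5*z^4/12 + 5*z^3/48 - 89*z^2/16


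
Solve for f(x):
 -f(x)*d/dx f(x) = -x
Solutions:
 f(x) = -sqrt(C1 + x^2)
 f(x) = sqrt(C1 + x^2)


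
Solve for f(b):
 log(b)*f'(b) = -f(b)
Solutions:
 f(b) = C1*exp(-li(b))


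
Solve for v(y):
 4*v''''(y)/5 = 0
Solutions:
 v(y) = C1 + C2*y + C3*y^2 + C4*y^3


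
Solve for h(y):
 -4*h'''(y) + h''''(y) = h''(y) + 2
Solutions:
 h(y) = C1 + C2*y + C3*exp(y*(2 - sqrt(5))) + C4*exp(y*(2 + sqrt(5))) - y^2


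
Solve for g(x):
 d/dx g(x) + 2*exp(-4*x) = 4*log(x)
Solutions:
 g(x) = C1 + 4*x*log(x) - 4*x + exp(-4*x)/2


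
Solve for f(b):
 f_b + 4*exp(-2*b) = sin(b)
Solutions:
 f(b) = C1 - cos(b) + 2*exp(-2*b)


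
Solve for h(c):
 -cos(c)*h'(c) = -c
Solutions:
 h(c) = C1 + Integral(c/cos(c), c)


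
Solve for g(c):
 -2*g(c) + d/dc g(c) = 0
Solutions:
 g(c) = C1*exp(2*c)


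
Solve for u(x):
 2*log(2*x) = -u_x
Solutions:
 u(x) = C1 - 2*x*log(x) - x*log(4) + 2*x


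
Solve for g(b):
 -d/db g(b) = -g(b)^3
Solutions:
 g(b) = -sqrt(2)*sqrt(-1/(C1 + b))/2
 g(b) = sqrt(2)*sqrt(-1/(C1 + b))/2


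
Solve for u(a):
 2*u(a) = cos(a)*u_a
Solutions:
 u(a) = C1*(sin(a) + 1)/(sin(a) - 1)


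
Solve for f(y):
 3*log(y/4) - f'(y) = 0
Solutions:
 f(y) = C1 + 3*y*log(y) - y*log(64) - 3*y


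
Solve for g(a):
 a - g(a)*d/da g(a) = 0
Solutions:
 g(a) = -sqrt(C1 + a^2)
 g(a) = sqrt(C1 + a^2)


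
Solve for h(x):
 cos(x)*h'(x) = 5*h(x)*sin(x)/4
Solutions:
 h(x) = C1/cos(x)^(5/4)


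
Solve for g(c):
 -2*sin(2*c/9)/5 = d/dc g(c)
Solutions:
 g(c) = C1 + 9*cos(2*c/9)/5


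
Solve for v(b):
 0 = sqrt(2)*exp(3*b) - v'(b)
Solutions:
 v(b) = C1 + sqrt(2)*exp(3*b)/3


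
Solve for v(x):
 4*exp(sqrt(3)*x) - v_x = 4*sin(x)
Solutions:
 v(x) = C1 + 4*sqrt(3)*exp(sqrt(3)*x)/3 + 4*cos(x)


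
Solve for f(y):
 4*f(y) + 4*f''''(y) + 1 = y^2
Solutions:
 f(y) = y^2/4 + (C1*sin(sqrt(2)*y/2) + C2*cos(sqrt(2)*y/2))*exp(-sqrt(2)*y/2) + (C3*sin(sqrt(2)*y/2) + C4*cos(sqrt(2)*y/2))*exp(sqrt(2)*y/2) - 1/4


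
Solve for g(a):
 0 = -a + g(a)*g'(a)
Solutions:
 g(a) = -sqrt(C1 + a^2)
 g(a) = sqrt(C1 + a^2)


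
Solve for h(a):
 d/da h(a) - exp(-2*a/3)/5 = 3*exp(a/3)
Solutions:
 h(a) = C1 + 9*exp(a/3) - 3*exp(-2*a/3)/10


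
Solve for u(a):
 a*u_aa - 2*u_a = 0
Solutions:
 u(a) = C1 + C2*a^3


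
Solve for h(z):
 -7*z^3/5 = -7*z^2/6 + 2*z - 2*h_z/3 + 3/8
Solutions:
 h(z) = C1 + 21*z^4/40 - 7*z^3/12 + 3*z^2/2 + 9*z/16


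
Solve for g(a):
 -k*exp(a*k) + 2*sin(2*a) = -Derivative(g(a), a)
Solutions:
 g(a) = C1 + exp(a*k) + cos(2*a)


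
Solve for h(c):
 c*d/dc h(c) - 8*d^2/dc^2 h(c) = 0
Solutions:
 h(c) = C1 + C2*erfi(c/4)


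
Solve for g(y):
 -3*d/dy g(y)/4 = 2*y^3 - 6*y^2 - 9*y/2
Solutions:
 g(y) = C1 - 2*y^4/3 + 8*y^3/3 + 3*y^2


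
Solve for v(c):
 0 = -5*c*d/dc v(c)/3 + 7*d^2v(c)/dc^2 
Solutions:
 v(c) = C1 + C2*erfi(sqrt(210)*c/42)


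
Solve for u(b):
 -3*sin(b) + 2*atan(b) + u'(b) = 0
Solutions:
 u(b) = C1 - 2*b*atan(b) + log(b^2 + 1) - 3*cos(b)


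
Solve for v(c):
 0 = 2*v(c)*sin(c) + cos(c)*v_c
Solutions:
 v(c) = C1*cos(c)^2


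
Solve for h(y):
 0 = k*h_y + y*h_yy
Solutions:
 h(y) = C1 + y^(1 - re(k))*(C2*sin(log(y)*Abs(im(k))) + C3*cos(log(y)*im(k)))


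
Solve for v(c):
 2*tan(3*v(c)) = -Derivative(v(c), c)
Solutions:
 v(c) = -asin(C1*exp(-6*c))/3 + pi/3
 v(c) = asin(C1*exp(-6*c))/3


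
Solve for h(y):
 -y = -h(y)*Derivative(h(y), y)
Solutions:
 h(y) = -sqrt(C1 + y^2)
 h(y) = sqrt(C1 + y^2)


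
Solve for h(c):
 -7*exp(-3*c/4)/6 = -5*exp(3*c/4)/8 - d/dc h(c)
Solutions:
 h(c) = C1 - 5*exp(3*c/4)/6 - 14*exp(-3*c/4)/9


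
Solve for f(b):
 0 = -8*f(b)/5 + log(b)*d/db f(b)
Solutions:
 f(b) = C1*exp(8*li(b)/5)


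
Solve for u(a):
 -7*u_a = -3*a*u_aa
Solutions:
 u(a) = C1 + C2*a^(10/3)


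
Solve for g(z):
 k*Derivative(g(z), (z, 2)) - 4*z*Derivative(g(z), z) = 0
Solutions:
 g(z) = C1 + C2*erf(sqrt(2)*z*sqrt(-1/k))/sqrt(-1/k)


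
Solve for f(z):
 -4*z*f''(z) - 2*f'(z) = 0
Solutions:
 f(z) = C1 + C2*sqrt(z)


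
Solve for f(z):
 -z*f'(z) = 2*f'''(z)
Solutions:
 f(z) = C1 + Integral(C2*airyai(-2^(2/3)*z/2) + C3*airybi(-2^(2/3)*z/2), z)


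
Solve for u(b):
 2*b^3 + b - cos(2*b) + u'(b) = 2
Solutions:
 u(b) = C1 - b^4/2 - b^2/2 + 2*b + sin(2*b)/2


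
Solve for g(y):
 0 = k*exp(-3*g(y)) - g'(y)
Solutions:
 g(y) = log(C1 + 3*k*y)/3
 g(y) = log((-3^(1/3) - 3^(5/6)*I)*(C1 + k*y)^(1/3)/2)
 g(y) = log((-3^(1/3) + 3^(5/6)*I)*(C1 + k*y)^(1/3)/2)


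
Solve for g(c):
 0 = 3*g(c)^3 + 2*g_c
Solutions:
 g(c) = -sqrt(-1/(C1 - 3*c))
 g(c) = sqrt(-1/(C1 - 3*c))


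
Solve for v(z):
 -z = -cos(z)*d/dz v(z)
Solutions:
 v(z) = C1 + Integral(z/cos(z), z)


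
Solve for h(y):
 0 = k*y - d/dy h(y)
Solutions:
 h(y) = C1 + k*y^2/2


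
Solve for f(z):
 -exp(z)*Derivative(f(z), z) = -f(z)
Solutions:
 f(z) = C1*exp(-exp(-z))


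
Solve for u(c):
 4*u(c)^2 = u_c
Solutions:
 u(c) = -1/(C1 + 4*c)


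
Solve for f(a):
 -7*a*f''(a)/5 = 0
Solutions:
 f(a) = C1 + C2*a


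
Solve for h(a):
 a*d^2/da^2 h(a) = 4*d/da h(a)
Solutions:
 h(a) = C1 + C2*a^5


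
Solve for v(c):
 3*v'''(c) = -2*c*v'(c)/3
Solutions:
 v(c) = C1 + Integral(C2*airyai(-6^(1/3)*c/3) + C3*airybi(-6^(1/3)*c/3), c)


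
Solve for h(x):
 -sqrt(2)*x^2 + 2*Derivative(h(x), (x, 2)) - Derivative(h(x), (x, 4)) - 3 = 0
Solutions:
 h(x) = C1 + C2*x + C3*exp(-sqrt(2)*x) + C4*exp(sqrt(2)*x) + sqrt(2)*x^4/24 + x^2*(sqrt(2) + 3)/4


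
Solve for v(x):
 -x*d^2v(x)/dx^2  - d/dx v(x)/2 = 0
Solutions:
 v(x) = C1 + C2*sqrt(x)


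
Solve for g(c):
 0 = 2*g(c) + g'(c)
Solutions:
 g(c) = C1*exp(-2*c)


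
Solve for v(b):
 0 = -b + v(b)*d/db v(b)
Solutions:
 v(b) = -sqrt(C1 + b^2)
 v(b) = sqrt(C1 + b^2)


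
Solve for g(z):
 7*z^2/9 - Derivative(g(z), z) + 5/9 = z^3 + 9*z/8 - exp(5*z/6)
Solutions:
 g(z) = C1 - z^4/4 + 7*z^3/27 - 9*z^2/16 + 5*z/9 + 6*exp(5*z/6)/5


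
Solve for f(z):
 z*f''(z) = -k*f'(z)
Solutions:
 f(z) = C1 + z^(1 - re(k))*(C2*sin(log(z)*Abs(im(k))) + C3*cos(log(z)*im(k)))


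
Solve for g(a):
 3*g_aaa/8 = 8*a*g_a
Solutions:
 g(a) = C1 + Integral(C2*airyai(4*3^(2/3)*a/3) + C3*airybi(4*3^(2/3)*a/3), a)


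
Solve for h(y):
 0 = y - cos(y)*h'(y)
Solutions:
 h(y) = C1 + Integral(y/cos(y), y)


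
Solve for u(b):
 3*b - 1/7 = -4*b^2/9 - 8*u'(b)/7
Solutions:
 u(b) = C1 - 7*b^3/54 - 21*b^2/16 + b/8


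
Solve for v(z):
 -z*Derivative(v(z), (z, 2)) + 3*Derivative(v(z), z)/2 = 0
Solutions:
 v(z) = C1 + C2*z^(5/2)


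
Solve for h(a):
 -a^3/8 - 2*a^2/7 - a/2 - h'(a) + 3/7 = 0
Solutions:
 h(a) = C1 - a^4/32 - 2*a^3/21 - a^2/4 + 3*a/7


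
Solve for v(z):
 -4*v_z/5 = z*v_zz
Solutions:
 v(z) = C1 + C2*z^(1/5)


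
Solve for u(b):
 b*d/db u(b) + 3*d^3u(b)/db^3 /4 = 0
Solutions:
 u(b) = C1 + Integral(C2*airyai(-6^(2/3)*b/3) + C3*airybi(-6^(2/3)*b/3), b)


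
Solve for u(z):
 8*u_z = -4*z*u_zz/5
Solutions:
 u(z) = C1 + C2/z^9


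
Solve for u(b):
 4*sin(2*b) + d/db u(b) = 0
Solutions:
 u(b) = C1 + 2*cos(2*b)


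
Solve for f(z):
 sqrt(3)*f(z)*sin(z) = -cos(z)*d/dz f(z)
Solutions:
 f(z) = C1*cos(z)^(sqrt(3))


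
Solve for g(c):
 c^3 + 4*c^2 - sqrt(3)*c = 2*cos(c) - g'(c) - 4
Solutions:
 g(c) = C1 - c^4/4 - 4*c^3/3 + sqrt(3)*c^2/2 - 4*c + 2*sin(c)


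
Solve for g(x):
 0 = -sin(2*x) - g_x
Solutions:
 g(x) = C1 + cos(2*x)/2


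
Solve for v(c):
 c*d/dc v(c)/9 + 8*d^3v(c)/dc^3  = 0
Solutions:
 v(c) = C1 + Integral(C2*airyai(-3^(1/3)*c/6) + C3*airybi(-3^(1/3)*c/6), c)


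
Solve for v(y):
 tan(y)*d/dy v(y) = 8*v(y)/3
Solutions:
 v(y) = C1*sin(y)^(8/3)


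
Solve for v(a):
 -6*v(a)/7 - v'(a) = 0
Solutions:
 v(a) = C1*exp(-6*a/7)


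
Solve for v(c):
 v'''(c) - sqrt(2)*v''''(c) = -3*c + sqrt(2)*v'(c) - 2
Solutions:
 v(c) = C1 + C2*exp(c*(2^(2/3)/(-sqrt(2) + sqrt(-2 + (54 - sqrt(2))^2) + 54)^(1/3) + 2*sqrt(2) + 2^(1/3)*(-sqrt(2) + sqrt(-2 + (54 - sqrt(2))^2) + 54)^(1/3))/12)*sin(2^(1/3)*sqrt(3)*c*(-(-sqrt(2) + 2*sqrt(-1/2 + (27 - sqrt(2)/2)^2) + 54)^(1/3) + 2^(1/3)/(-sqrt(2) + 2*sqrt(-1/2 + (27 - sqrt(2)/2)^2) + 54)^(1/3))/12) + C3*exp(c*(2^(2/3)/(-sqrt(2) + sqrt(-2 + (54 - sqrt(2))^2) + 54)^(1/3) + 2*sqrt(2) + 2^(1/3)*(-sqrt(2) + sqrt(-2 + (54 - sqrt(2))^2) + 54)^(1/3))/12)*cos(2^(1/3)*sqrt(3)*c*(-(-sqrt(2) + 2*sqrt(-1/2 + (27 - sqrt(2)/2)^2) + 54)^(1/3) + 2^(1/3)/(-sqrt(2) + 2*sqrt(-1/2 + (27 - sqrt(2)/2)^2) + 54)^(1/3))/12) + C4*exp(c*(-2^(1/3)*(-sqrt(2) + sqrt(-2 + (54 - sqrt(2))^2) + 54)^(1/3) - 2^(2/3)/(-sqrt(2) + sqrt(-2 + (54 - sqrt(2))^2) + 54)^(1/3) + sqrt(2))/6) + 3*sqrt(2)*c^2/4 + sqrt(2)*c


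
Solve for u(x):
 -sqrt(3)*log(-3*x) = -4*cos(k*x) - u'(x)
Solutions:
 u(x) = C1 + sqrt(3)*x*(log(-x) - 1) + sqrt(3)*x*log(3) - 4*Piecewise((sin(k*x)/k, Ne(k, 0)), (x, True))


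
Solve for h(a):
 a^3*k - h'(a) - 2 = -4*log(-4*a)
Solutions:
 h(a) = C1 + a^4*k/4 + 4*a*log(-a) + 2*a*(-3 + 4*log(2))


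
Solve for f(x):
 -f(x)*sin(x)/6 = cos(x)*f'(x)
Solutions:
 f(x) = C1*cos(x)^(1/6)


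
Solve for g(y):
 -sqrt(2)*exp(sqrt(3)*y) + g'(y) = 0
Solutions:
 g(y) = C1 + sqrt(6)*exp(sqrt(3)*y)/3


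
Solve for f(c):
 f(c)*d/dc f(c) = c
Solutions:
 f(c) = -sqrt(C1 + c^2)
 f(c) = sqrt(C1 + c^2)


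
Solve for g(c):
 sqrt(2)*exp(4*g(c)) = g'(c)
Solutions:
 g(c) = log(-(-1/(C1 + 4*sqrt(2)*c))^(1/4))
 g(c) = log(-1/(C1 + 4*sqrt(2)*c))/4
 g(c) = log(-I*(-1/(C1 + 4*sqrt(2)*c))^(1/4))
 g(c) = log(I*(-1/(C1 + 4*sqrt(2)*c))^(1/4))


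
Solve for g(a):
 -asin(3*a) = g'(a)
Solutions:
 g(a) = C1 - a*asin(3*a) - sqrt(1 - 9*a^2)/3


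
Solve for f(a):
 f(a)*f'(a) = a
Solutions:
 f(a) = -sqrt(C1 + a^2)
 f(a) = sqrt(C1 + a^2)


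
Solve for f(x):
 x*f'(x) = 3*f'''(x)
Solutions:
 f(x) = C1 + Integral(C2*airyai(3^(2/3)*x/3) + C3*airybi(3^(2/3)*x/3), x)


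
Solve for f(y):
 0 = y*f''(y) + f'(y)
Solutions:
 f(y) = C1 + C2*log(y)


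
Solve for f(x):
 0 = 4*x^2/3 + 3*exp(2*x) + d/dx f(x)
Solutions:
 f(x) = C1 - 4*x^3/9 - 3*exp(2*x)/2


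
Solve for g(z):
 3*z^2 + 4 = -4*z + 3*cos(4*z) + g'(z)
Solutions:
 g(z) = C1 + z^3 + 2*z^2 + 4*z - 3*sin(4*z)/4


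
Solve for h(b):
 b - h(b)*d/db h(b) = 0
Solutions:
 h(b) = -sqrt(C1 + b^2)
 h(b) = sqrt(C1 + b^2)


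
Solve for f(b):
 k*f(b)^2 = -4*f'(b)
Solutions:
 f(b) = 4/(C1 + b*k)


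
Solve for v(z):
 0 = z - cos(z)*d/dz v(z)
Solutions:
 v(z) = C1 + Integral(z/cos(z), z)


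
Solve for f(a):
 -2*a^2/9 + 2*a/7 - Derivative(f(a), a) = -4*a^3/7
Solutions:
 f(a) = C1 + a^4/7 - 2*a^3/27 + a^2/7


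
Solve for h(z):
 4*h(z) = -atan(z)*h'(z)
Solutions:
 h(z) = C1*exp(-4*Integral(1/atan(z), z))


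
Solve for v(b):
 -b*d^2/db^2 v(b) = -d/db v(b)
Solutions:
 v(b) = C1 + C2*b^2


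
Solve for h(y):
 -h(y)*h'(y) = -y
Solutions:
 h(y) = -sqrt(C1 + y^2)
 h(y) = sqrt(C1 + y^2)


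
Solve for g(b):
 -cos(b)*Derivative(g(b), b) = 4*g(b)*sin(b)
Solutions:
 g(b) = C1*cos(b)^4


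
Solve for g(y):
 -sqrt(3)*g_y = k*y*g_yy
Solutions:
 g(y) = C1 + y^(((re(k) - sqrt(3))*re(k) + im(k)^2)/(re(k)^2 + im(k)^2))*(C2*sin(sqrt(3)*log(y)*Abs(im(k))/(re(k)^2 + im(k)^2)) + C3*cos(sqrt(3)*log(y)*im(k)/(re(k)^2 + im(k)^2)))


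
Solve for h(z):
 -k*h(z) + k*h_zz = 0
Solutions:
 h(z) = C1*exp(-z) + C2*exp(z)


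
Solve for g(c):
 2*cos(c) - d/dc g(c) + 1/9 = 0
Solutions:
 g(c) = C1 + c/9 + 2*sin(c)


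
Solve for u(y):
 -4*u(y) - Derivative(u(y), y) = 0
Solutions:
 u(y) = C1*exp(-4*y)


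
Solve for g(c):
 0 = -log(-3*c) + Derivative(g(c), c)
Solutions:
 g(c) = C1 + c*log(-c) + c*(-1 + log(3))


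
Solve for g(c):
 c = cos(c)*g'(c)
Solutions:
 g(c) = C1 + Integral(c/cos(c), c)


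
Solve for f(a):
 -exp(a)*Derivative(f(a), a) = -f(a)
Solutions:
 f(a) = C1*exp(-exp(-a))


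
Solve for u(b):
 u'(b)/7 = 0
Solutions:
 u(b) = C1


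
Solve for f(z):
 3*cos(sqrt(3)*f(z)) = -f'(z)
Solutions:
 f(z) = sqrt(3)*(pi - asin((exp(2*sqrt(3)*C1) + exp(6*sqrt(3)*z))/(exp(2*sqrt(3)*C1) - exp(6*sqrt(3)*z))))/3
 f(z) = sqrt(3)*asin((exp(2*sqrt(3)*C1) + exp(6*sqrt(3)*z))/(exp(2*sqrt(3)*C1) - exp(6*sqrt(3)*z)))/3


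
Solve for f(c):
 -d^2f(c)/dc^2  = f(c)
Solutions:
 f(c) = C1*sin(c) + C2*cos(c)


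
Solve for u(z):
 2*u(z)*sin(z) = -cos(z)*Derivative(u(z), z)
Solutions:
 u(z) = C1*cos(z)^2


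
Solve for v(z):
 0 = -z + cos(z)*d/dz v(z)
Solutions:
 v(z) = C1 + Integral(z/cos(z), z)


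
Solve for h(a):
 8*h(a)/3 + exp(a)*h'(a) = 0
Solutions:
 h(a) = C1*exp(8*exp(-a)/3)


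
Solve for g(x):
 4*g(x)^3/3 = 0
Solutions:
 g(x) = 0


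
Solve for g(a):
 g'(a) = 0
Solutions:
 g(a) = C1


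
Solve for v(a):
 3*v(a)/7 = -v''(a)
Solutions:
 v(a) = C1*sin(sqrt(21)*a/7) + C2*cos(sqrt(21)*a/7)


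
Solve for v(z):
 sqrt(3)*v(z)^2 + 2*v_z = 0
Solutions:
 v(z) = 2/(C1 + sqrt(3)*z)


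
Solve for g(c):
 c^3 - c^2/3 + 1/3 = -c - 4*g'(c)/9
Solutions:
 g(c) = C1 - 9*c^4/16 + c^3/4 - 9*c^2/8 - 3*c/4


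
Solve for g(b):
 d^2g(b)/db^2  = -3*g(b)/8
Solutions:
 g(b) = C1*sin(sqrt(6)*b/4) + C2*cos(sqrt(6)*b/4)


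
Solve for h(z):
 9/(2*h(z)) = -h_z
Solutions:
 h(z) = -sqrt(C1 - 9*z)
 h(z) = sqrt(C1 - 9*z)


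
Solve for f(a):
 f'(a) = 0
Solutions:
 f(a) = C1


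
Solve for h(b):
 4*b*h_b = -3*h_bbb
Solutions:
 h(b) = C1 + Integral(C2*airyai(-6^(2/3)*b/3) + C3*airybi(-6^(2/3)*b/3), b)


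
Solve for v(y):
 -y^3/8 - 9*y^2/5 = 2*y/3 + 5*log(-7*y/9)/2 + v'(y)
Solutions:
 v(y) = C1 - y^4/32 - 3*y^3/5 - y^2/3 - 5*y*log(-y)/2 + y*(-5*log(7)/2 + 5/2 + 5*log(3))


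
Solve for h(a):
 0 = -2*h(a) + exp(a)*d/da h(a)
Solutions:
 h(a) = C1*exp(-2*exp(-a))


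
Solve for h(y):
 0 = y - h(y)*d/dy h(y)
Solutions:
 h(y) = -sqrt(C1 + y^2)
 h(y) = sqrt(C1 + y^2)
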